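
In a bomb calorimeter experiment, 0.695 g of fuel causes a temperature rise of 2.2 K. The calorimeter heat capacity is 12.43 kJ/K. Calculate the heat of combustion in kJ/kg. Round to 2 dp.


Hc = C_cal * delta_T / m_fuel
Q_released = 12.43 * 2.2 = 27.3460 kJ
m_fuel = 0.695 g = 0.695/1000 kg = 0.000695 kg
Hc = 27.3460 / 0.000695 = 39346.76 kJ/kg


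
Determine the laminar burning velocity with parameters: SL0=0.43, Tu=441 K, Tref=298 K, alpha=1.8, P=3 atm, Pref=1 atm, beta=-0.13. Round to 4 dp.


SL = SL0 * (Tu/Tref)^alpha * (P/Pref)^beta
T ratio = 441/298 = 1.47986577
(T ratio)^alpha = 1.47986577^1.8 = 2.024884
(P/Pref)^beta = 3^(-0.13) = 0.866910
SL = 0.43 * 2.024884 * 0.866910 = 0.7548 m/s


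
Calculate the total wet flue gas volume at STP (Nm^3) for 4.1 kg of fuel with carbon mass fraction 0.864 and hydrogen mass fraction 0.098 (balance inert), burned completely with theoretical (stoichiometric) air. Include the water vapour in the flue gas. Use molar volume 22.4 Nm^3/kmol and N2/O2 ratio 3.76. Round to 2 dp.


Per kg fuel: CO2 = (C/12 kmol)*22.4 = (0.864/12)*22.4 = 1.61280 Nm^3
Per kg fuel: H2O = (H/2 kmol)*22.4 = (0.098/2)*22.4 = 1.09760 Nm^3
O2 needed per kg fuel = C/12 + H/4 = 0.864/12 + 0.098/4 = 0.09650000 kmol
Per kg fuel: N2 = O2*3.76*22.4 = 0.09650000*3.76*22.4 = 8.12762 Nm^3
Total per kg = 1.61280 + 1.09760 + 8.12762 = 10.83802 Nm^3
Total = 10.83802 * 4.1 = 44.44 Nm^3


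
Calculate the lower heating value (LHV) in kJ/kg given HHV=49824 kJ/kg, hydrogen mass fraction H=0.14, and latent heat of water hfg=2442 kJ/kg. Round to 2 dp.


LHV = HHV - hfg * 9 * H
Water correction = 2442 * 9 * 0.14 = 3076.920 kJ/kg
LHV = 49824 - 3076.920 = 46747.08 kJ/kg


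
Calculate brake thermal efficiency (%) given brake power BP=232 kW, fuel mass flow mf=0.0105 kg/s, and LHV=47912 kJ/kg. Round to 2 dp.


eta_BTE = (BP / (mf * LHV)) * 100
Denominator = 0.0105 * 47912 = 503.0760 kW
eta_BTE = (232 / 503.0760) * 100 = 46.12%


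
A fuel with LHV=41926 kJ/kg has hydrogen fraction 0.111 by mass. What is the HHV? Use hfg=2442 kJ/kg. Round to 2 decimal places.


HHV = LHV + hfg * 9 * H
Water addition = 2442 * 9 * 0.111 = 2439.558 kJ/kg
HHV = 41926 + 2439.558 = 44365.56 kJ/kg


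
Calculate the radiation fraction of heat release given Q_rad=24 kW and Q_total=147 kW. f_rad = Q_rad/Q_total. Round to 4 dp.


f_rad = Q_rad / Q_total
f_rad = 24 / 147 = 0.1633


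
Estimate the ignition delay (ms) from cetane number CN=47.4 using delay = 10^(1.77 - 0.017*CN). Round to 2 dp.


delay = 10^(1.77 - 0.017*CN)
Exponent = 1.77 - 0.017*47.4 = 0.9642
delay = 10^0.9642 = 9.21 ms


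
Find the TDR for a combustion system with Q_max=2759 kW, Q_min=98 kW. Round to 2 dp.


TDR = Q_max / Q_min
TDR = 2759 / 98 = 28.15


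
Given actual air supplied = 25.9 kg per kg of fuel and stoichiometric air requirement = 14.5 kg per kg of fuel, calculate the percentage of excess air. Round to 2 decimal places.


Excess air = actual - stoichiometric = 25.9 - 14.5 = 11.40 kg/kg fuel
Excess air % = (excess / stoich) * 100 = (11.40 / 14.5) * 100 = 78.62%


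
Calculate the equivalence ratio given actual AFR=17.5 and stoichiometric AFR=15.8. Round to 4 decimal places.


phi = AFR_stoich / AFR_actual
phi = 15.8 / 17.5 = 0.9029


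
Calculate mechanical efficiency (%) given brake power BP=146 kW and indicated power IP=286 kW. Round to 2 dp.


eta_mech = (BP / IP) * 100
Ratio = 146 / 286 = 0.5105
eta_mech = 0.5105 * 100 = 51.05%


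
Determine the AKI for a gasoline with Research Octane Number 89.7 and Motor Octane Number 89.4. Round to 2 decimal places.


AKI = (RON + MON) / 2
AKI = (89.7 + 89.4) / 2
AKI = 179.1 / 2 = 89.55


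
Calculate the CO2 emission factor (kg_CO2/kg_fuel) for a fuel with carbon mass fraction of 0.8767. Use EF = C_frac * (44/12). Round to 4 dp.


EF = C_frac * (M_CO2 / M_C)
EF = 0.8767 * (44/12)
EF = 0.8767 * 3.666667 = 3.2146 kg_CO2/kg_fuel


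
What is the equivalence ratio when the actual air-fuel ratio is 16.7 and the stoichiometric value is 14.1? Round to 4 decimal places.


phi = AFR_stoich / AFR_actual
phi = 14.1 / 16.7 = 0.8443


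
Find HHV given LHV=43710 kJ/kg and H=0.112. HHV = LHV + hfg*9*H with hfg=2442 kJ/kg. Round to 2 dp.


HHV = LHV + hfg * 9 * H
Water addition = 2442 * 9 * 0.112 = 2461.536 kJ/kg
HHV = 43710 + 2461.536 = 46171.54 kJ/kg


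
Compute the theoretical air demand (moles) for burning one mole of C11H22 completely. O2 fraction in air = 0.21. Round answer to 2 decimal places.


Balanced combustion: C11H22 + 16.5 O2 -> 11 CO2 + 11 H2O
O2 needed = C + H/4 = 11 + 22/4 = 16.50 moles
Air moles = O2 / 0.21 = 16.50 / 0.21 = 78.57 moles air


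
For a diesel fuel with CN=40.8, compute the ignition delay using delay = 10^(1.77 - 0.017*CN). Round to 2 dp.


delay = 10^(1.77 - 0.017*CN)
Exponent = 1.77 - 0.017*40.8 = 1.0764
delay = 10^1.0764 = 11.92 ms


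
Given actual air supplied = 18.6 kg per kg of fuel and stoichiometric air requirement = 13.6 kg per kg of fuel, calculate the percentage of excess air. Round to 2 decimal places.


Excess air = actual - stoichiometric = 18.6 - 13.6 = 5.00 kg/kg fuel
Excess air % = (excess / stoich) * 100 = (5.00 / 13.6) * 100 = 36.76%


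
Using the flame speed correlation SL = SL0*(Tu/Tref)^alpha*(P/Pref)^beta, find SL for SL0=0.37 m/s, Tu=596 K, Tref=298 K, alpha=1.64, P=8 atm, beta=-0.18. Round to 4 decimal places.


SL = SL0 * (Tu/Tref)^alpha * (P/Pref)^beta
T ratio = 596/298 = 2.00000000
(T ratio)^alpha = 2.00000000^1.64 = 3.116658
(P/Pref)^beta = 8^(-0.18) = 0.687771
SL = 0.37 * 3.116658 * 0.687771 = 0.7931 m/s


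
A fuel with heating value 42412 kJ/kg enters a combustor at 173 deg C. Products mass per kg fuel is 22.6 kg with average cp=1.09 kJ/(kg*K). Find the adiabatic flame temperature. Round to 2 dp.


T_ad = T_in + Hc / (m_p * cp)
Denominator = 22.6 * 1.09 = 24.6340
Temperature rise = 42412 / 24.6340 = 1721.69 K
T_ad = 173 + 1721.69 = 1894.69 deg C


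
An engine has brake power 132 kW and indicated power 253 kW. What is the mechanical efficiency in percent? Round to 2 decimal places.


eta_mech = (BP / IP) * 100
Ratio = 132 / 253 = 0.5217
eta_mech = 0.5217 * 100 = 52.17%


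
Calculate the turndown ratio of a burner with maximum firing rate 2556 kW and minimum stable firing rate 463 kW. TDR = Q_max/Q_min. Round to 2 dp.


TDR = Q_max / Q_min
TDR = 2556 / 463 = 5.52


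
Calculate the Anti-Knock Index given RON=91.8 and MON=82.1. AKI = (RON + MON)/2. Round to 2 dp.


AKI = (RON + MON) / 2
AKI = (91.8 + 82.1) / 2
AKI = 173.9 / 2 = 86.95


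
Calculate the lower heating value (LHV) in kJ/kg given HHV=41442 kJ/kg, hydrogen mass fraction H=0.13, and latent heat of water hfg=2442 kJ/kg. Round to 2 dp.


LHV = HHV - hfg * 9 * H
Water correction = 2442 * 9 * 0.13 = 2857.140 kJ/kg
LHV = 41442 - 2857.140 = 38584.86 kJ/kg


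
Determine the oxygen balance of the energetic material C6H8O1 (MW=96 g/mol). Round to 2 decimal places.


OB = -1600 * (2C + H/2 - O) / MW
Inner = 2*6 + 8/2 - 1 = 15.00
OB = -1600 * 15.00 / 96 = -250.00%


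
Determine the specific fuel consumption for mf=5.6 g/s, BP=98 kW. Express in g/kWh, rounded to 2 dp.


SFC = (mf / BP) * 3600
Rate = 5.6 / 98 = 0.057143 g/(s*kW)
SFC = 0.057143 * 3600 = 205.71 g/kWh


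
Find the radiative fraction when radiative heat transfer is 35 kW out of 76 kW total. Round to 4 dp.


f_rad = Q_rad / Q_total
f_rad = 35 / 76 = 0.4605


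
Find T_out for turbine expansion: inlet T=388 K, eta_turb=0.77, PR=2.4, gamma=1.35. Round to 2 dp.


T_out = T_in * (1 - eta * (1 - PR^(-(gamma-1)/gamma)))
Exponent = -(1.35-1)/1.35 = -0.25925926
PR^exp = 2.4^(-0.25925926) = 0.79694200
Factor = 1 - 0.77*(1 - 0.79694200) = 0.84364534
T_out = 388 * 0.84364534 = 327.33 K


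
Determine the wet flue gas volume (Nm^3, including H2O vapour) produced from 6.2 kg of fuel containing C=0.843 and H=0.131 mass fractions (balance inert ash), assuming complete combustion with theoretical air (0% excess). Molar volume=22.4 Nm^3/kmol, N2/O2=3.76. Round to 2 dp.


Per kg fuel: CO2 = (C/12 kmol)*22.4 = (0.843/12)*22.4 = 1.57360 Nm^3
Per kg fuel: H2O = (H/2 kmol)*22.4 = (0.131/2)*22.4 = 1.46720 Nm^3
O2 needed per kg fuel = C/12 + H/4 = 0.843/12 + 0.131/4 = 0.10300000 kmol
Per kg fuel: N2 = O2*3.76*22.4 = 0.10300000*3.76*22.4 = 8.67507 Nm^3
Total per kg = 1.57360 + 1.46720 + 8.67507 = 11.71587 Nm^3
Total = 11.71587 * 6.2 = 72.64 Nm^3


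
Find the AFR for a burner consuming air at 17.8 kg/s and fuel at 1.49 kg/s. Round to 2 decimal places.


AFR = m_air / m_fuel
AFR = 17.8 / 1.49 = 11.95


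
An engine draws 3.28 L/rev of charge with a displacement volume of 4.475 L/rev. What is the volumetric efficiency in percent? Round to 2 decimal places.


eta_v = (V_actual / V_disp) * 100
Ratio = 3.28 / 4.475 = 0.7330
eta_v = 0.7330 * 100 = 73.30%


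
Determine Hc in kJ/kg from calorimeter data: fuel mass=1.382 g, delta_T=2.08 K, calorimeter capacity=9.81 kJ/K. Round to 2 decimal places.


Hc = C_cal * delta_T / m_fuel
Q_released = 9.81 * 2.08 = 20.4048 kJ
m_fuel = 1.382 g = 1.382/1000 kg = 0.001382 kg
Hc = 20.4048 / 0.001382 = 14764.69 kJ/kg


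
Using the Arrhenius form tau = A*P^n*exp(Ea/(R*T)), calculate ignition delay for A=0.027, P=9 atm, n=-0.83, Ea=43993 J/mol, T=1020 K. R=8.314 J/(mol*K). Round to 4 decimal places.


tau = A * P^n * exp(Ea/(R*T))
P^n = 9^(-0.83) = 0.16142794
Ea/(R*T) = 43993/(8.314*1020) = 5.187682
exp(Ea/(R*T)) = 179.053113
tau = 0.027 * 0.16142794 * 179.053113 = 0.7804 ms


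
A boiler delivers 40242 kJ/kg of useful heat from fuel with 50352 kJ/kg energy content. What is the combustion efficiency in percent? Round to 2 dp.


Efficiency = (Q_useful / Q_fuel) * 100
Efficiency = (40242 / 50352) * 100
Efficiency = 0.7992 * 100 = 79.92%


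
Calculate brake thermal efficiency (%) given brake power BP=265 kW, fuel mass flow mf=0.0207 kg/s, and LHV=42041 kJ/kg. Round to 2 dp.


eta_BTE = (BP / (mf * LHV)) * 100
Denominator = 0.0207 * 42041 = 870.2487 kW
eta_BTE = (265 / 870.2487) * 100 = 30.45%


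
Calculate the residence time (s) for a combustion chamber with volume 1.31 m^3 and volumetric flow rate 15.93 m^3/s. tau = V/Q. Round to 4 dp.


tau = V / Q_flow
tau = 1.31 / 15.93 = 0.0822 s


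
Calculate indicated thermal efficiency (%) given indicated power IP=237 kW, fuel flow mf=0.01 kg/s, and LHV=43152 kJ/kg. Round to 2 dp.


eta_ith = (IP / (mf * LHV)) * 100
Denominator = 0.01 * 43152 = 431.5200 kW
eta_ith = (237 / 431.5200) * 100 = 54.92%


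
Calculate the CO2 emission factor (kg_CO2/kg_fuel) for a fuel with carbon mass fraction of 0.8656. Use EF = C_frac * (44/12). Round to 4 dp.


EF = C_frac * (M_CO2 / M_C)
EF = 0.8656 * (44/12)
EF = 0.8656 * 3.666667 = 3.1739 kg_CO2/kg_fuel


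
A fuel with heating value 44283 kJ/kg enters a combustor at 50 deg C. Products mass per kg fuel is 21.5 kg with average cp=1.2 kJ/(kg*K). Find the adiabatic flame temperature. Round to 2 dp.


T_ad = T_in + Hc / (m_p * cp)
Denominator = 21.5 * 1.2 = 25.8000
Temperature rise = 44283 / 25.8000 = 1716.40 K
T_ad = 50 + 1716.40 = 1766.40 deg C


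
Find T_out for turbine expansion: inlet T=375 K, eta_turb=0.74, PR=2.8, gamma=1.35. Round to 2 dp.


T_out = T_in * (1 - eta * (1 - PR^(-(gamma-1)/gamma)))
Exponent = -(1.35-1)/1.35 = -0.25925926
PR^exp = 2.8^(-0.25925926) = 0.76572026
Factor = 1 - 0.74*(1 - 0.76572026) = 0.82663299
T_out = 375 * 0.82663299 = 309.99 K


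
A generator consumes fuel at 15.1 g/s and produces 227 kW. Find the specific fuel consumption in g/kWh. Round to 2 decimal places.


SFC = (mf / BP) * 3600
Rate = 15.1 / 227 = 0.066520 g/(s*kW)
SFC = 0.066520 * 3600 = 239.47 g/kWh


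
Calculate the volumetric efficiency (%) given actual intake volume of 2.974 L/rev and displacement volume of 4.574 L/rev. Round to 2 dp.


eta_v = (V_actual / V_disp) * 100
Ratio = 2.974 / 4.574 = 0.6502
eta_v = 0.6502 * 100 = 65.02%


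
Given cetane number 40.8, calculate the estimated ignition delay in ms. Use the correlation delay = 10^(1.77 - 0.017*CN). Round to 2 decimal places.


delay = 10^(1.77 - 0.017*CN)
Exponent = 1.77 - 0.017*40.8 = 1.0764
delay = 10^1.0764 = 11.92 ms


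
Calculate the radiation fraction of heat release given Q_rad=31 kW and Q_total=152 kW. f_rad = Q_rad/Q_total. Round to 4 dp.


f_rad = Q_rad / Q_total
f_rad = 31 / 152 = 0.2039


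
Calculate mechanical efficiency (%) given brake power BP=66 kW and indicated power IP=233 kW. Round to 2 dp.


eta_mech = (BP / IP) * 100
Ratio = 66 / 233 = 0.2833
eta_mech = 0.2833 * 100 = 28.33%


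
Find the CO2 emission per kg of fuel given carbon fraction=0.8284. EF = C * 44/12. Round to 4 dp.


EF = C_frac * (M_CO2 / M_C)
EF = 0.8284 * (44/12)
EF = 0.8284 * 3.666667 = 3.0375 kg_CO2/kg_fuel


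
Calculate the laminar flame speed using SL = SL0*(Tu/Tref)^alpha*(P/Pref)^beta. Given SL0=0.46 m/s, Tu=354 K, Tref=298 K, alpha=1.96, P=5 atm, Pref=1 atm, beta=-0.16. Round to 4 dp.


SL = SL0 * (Tu/Tref)^alpha * (P/Pref)^beta
T ratio = 354/298 = 1.18791946
(T ratio)^alpha = 1.18791946^1.96 = 1.401466
(P/Pref)^beta = 5^(-0.16) = 0.772974
SL = 0.46 * 1.401466 * 0.772974 = 0.4983 m/s


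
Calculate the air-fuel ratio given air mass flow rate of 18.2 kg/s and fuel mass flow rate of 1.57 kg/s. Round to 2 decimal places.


AFR = m_air / m_fuel
AFR = 18.2 / 1.57 = 11.59


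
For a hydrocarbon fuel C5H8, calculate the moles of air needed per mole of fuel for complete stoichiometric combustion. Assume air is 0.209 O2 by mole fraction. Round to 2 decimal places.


Balanced combustion: C5H8 + 7 O2 -> 5 CO2 + 4 H2O
O2 needed = C + H/4 = 5 + 8/4 = 7.00 moles
Air moles = O2 / 0.209 = 7.00 / 0.209 = 33.49 moles air


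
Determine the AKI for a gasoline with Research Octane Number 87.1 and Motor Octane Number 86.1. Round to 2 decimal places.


AKI = (RON + MON) / 2
AKI = (87.1 + 86.1) / 2
AKI = 173.2 / 2 = 86.60


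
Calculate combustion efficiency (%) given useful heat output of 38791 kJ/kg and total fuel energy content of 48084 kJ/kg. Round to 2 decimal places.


Efficiency = (Q_useful / Q_fuel) * 100
Efficiency = (38791 / 48084) * 100
Efficiency = 0.8067 * 100 = 80.67%


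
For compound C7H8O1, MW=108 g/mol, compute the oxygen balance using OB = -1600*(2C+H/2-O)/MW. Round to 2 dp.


OB = -1600 * (2C + H/2 - O) / MW
Inner = 2*7 + 8/2 - 1 = 17.00
OB = -1600 * 17.00 / 108 = -251.85%


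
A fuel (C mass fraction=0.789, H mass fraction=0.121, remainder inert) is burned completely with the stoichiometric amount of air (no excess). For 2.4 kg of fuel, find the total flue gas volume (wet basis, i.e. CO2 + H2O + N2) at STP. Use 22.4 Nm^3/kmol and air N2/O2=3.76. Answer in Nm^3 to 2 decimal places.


Per kg fuel: CO2 = (C/12 kmol)*22.4 = (0.789/12)*22.4 = 1.47280 Nm^3
Per kg fuel: H2O = (H/2 kmol)*22.4 = (0.121/2)*22.4 = 1.35520 Nm^3
O2 needed per kg fuel = C/12 + H/4 = 0.789/12 + 0.121/4 = 0.09600000 kmol
Per kg fuel: N2 = O2*3.76*22.4 = 0.09600000*3.76*22.4 = 8.08550 Nm^3
Total per kg = 1.47280 + 1.35520 + 8.08550 = 10.91350 Nm^3
Total = 10.91350 * 2.4 = 26.19 Nm^3


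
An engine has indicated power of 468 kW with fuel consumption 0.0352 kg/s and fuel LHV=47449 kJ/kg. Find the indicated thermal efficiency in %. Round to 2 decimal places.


eta_ith = (IP / (mf * LHV)) * 100
Denominator = 0.0352 * 47449 = 1670.2048 kW
eta_ith = (468 / 1670.2048) * 100 = 28.02%


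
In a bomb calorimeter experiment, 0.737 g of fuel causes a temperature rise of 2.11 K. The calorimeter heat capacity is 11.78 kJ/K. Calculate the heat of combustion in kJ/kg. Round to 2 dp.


Hc = C_cal * delta_T / m_fuel
Q_released = 11.78 * 2.11 = 24.8558 kJ
m_fuel = 0.737 g = 0.737/1000 kg = 0.000737 kg
Hc = 24.8558 / 0.000737 = 33725.64 kJ/kg


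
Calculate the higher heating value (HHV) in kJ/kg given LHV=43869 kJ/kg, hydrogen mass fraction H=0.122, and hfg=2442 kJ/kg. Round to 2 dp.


HHV = LHV + hfg * 9 * H
Water addition = 2442 * 9 * 0.122 = 2681.316 kJ/kg
HHV = 43869 + 2681.316 = 46550.32 kJ/kg


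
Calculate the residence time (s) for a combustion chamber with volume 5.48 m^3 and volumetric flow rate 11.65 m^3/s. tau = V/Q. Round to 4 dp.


tau = V / Q_flow
tau = 5.48 / 11.65 = 0.4704 s


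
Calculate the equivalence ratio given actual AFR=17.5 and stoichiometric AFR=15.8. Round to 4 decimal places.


phi = AFR_stoich / AFR_actual
phi = 15.8 / 17.5 = 0.9029


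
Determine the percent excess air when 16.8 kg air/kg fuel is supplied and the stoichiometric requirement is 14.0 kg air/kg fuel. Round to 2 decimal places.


Excess air = actual - stoichiometric = 16.8 - 14.0 = 2.80 kg/kg fuel
Excess air % = (excess / stoich) * 100 = (2.80 / 14.0) * 100 = 20.00%


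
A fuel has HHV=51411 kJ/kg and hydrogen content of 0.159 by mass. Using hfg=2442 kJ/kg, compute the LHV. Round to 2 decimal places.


LHV = HHV - hfg * 9 * H
Water correction = 2442 * 9 * 0.159 = 3494.502 kJ/kg
LHV = 51411 - 3494.502 = 47916.50 kJ/kg


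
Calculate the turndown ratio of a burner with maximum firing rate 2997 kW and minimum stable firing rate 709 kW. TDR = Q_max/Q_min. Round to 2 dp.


TDR = Q_max / Q_min
TDR = 2997 / 709 = 4.23


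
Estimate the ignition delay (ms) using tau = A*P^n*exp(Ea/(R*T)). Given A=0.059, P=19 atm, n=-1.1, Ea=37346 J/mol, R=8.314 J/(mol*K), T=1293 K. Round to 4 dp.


tau = A * P^n * exp(Ea/(R*T))
P^n = 19^(-1.1) = 0.03920767
Ea/(R*T) = 37346/(8.314*1293) = 3.474046
exp(Ea/(R*T)) = 32.267027
tau = 0.059 * 0.03920767 * 32.267027 = 0.0746 ms


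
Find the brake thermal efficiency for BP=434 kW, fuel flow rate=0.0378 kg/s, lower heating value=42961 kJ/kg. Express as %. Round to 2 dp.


eta_BTE = (BP / (mf * LHV)) * 100
Denominator = 0.0378 * 42961 = 1623.9258 kW
eta_BTE = (434 / 1623.9258) * 100 = 26.73%


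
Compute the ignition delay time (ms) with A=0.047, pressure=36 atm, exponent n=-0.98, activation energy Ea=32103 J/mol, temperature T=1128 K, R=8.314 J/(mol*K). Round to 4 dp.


tau = A * P^n * exp(Ea/(R*T))
P^n = 36^(-0.98) = 0.02984170
Ea/(R*T) = 32103/(8.314*1128) = 3.423154
exp(Ea/(R*T)) = 30.665998
tau = 0.047 * 0.02984170 * 30.665998 = 0.0430 ms


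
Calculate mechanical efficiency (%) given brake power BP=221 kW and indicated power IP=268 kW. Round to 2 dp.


eta_mech = (BP / IP) * 100
Ratio = 221 / 268 = 0.8246
eta_mech = 0.8246 * 100 = 82.46%


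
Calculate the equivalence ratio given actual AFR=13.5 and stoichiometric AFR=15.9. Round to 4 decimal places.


phi = AFR_stoich / AFR_actual
phi = 15.9 / 13.5 = 1.1778


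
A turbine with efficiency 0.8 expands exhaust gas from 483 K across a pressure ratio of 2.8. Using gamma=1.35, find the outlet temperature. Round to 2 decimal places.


T_out = T_in * (1 - eta * (1 - PR^(-(gamma-1)/gamma)))
Exponent = -(1.35-1)/1.35 = -0.25925926
PR^exp = 2.8^(-0.25925926) = 0.76572026
Factor = 1 - 0.8*(1 - 0.76572026) = 0.81257621
T_out = 483 * 0.81257621 = 392.47 K


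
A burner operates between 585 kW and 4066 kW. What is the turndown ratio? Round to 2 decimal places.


TDR = Q_max / Q_min
TDR = 4066 / 585 = 6.95


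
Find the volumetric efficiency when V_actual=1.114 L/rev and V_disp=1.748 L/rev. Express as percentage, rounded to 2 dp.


eta_v = (V_actual / V_disp) * 100
Ratio = 1.114 / 1.748 = 0.6373
eta_v = 0.6373 * 100 = 63.73%


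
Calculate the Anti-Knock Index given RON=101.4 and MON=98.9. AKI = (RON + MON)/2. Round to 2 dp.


AKI = (RON + MON) / 2
AKI = (101.4 + 98.9) / 2
AKI = 200.3 / 2 = 100.15


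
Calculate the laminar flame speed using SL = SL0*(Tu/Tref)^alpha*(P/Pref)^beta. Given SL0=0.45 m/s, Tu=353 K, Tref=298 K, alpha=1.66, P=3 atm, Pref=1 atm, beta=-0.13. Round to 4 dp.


SL = SL0 * (Tu/Tref)^alpha * (P/Pref)^beta
T ratio = 353/298 = 1.18456376
(T ratio)^alpha = 1.18456376^1.66 = 1.324668
(P/Pref)^beta = 3^(-0.13) = 0.866910
SL = 0.45 * 1.324668 * 0.866910 = 0.5168 m/s


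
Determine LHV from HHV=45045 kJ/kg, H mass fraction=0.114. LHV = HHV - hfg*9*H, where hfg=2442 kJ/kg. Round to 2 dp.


LHV = HHV - hfg * 9 * H
Water correction = 2442 * 9 * 0.114 = 2505.492 kJ/kg
LHV = 45045 - 2505.492 = 42539.51 kJ/kg


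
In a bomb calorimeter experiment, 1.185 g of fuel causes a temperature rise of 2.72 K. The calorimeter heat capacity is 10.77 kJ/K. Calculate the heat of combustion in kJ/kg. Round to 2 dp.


Hc = C_cal * delta_T / m_fuel
Q_released = 10.77 * 2.72 = 29.2944 kJ
m_fuel = 1.185 g = 1.185/1000 kg = 0.001185 kg
Hc = 29.2944 / 0.001185 = 24721.01 kJ/kg


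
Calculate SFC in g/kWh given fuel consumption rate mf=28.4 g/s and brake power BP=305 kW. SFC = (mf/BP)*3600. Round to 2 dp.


SFC = (mf / BP) * 3600
Rate = 28.4 / 305 = 0.093115 g/(s*kW)
SFC = 0.093115 * 3600 = 335.21 g/kWh


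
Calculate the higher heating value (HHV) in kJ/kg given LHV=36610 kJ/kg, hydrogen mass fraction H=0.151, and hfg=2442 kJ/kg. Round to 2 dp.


HHV = LHV + hfg * 9 * H
Water addition = 2442 * 9 * 0.151 = 3318.678 kJ/kg
HHV = 36610 + 3318.678 = 39928.68 kJ/kg


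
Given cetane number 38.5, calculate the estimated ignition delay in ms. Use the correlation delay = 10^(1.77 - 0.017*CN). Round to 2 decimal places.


delay = 10^(1.77 - 0.017*CN)
Exponent = 1.77 - 0.017*38.5 = 1.1155
delay = 10^1.1155 = 13.05 ms


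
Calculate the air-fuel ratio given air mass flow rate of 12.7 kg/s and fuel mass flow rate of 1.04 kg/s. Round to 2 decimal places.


AFR = m_air / m_fuel
AFR = 12.7 / 1.04 = 12.21


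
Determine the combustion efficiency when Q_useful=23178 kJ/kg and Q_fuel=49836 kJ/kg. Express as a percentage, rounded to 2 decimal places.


Efficiency = (Q_useful / Q_fuel) * 100
Efficiency = (23178 / 49836) * 100
Efficiency = 0.4651 * 100 = 46.51%


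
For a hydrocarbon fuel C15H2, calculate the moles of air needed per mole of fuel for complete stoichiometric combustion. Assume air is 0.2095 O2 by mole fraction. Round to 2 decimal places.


Balanced combustion: C15H2 + 15.5 O2 -> 15 CO2 + 1 H2O
O2 needed = C + H/4 = 15 + 2/4 = 15.50 moles
Air moles = O2 / 0.2095 = 15.50 / 0.2095 = 73.99 moles air


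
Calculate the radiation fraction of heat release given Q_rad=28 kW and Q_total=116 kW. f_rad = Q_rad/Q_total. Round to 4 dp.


f_rad = Q_rad / Q_total
f_rad = 28 / 116 = 0.2414


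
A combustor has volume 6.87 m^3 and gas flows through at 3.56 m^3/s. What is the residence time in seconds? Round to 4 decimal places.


tau = V / Q_flow
tau = 6.87 / 3.56 = 1.9298 s


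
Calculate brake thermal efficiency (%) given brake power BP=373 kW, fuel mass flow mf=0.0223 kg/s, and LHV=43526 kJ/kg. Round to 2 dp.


eta_BTE = (BP / (mf * LHV)) * 100
Denominator = 0.0223 * 43526 = 970.6298 kW
eta_BTE = (373 / 970.6298) * 100 = 38.43%


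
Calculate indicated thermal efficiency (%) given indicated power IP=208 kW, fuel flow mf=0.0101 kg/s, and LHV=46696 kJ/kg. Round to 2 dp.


eta_ith = (IP / (mf * LHV)) * 100
Denominator = 0.0101 * 46696 = 471.6296 kW
eta_ith = (208 / 471.6296) * 100 = 44.10%


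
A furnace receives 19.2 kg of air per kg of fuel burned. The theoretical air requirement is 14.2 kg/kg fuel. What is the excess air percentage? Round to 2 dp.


Excess air = actual - stoichiometric = 19.2 - 14.2 = 5.00 kg/kg fuel
Excess air % = (excess / stoich) * 100 = (5.00 / 14.2) * 100 = 35.21%


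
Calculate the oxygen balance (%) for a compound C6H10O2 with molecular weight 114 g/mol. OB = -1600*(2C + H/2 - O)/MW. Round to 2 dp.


OB = -1600 * (2C + H/2 - O) / MW
Inner = 2*6 + 10/2 - 2 = 15.00
OB = -1600 * 15.00 / 114 = -210.53%


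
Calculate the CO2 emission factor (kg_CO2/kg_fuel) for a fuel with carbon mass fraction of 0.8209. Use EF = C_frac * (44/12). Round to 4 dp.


EF = C_frac * (M_CO2 / M_C)
EF = 0.8209 * (44/12)
EF = 0.8209 * 3.666667 = 3.0100 kg_CO2/kg_fuel


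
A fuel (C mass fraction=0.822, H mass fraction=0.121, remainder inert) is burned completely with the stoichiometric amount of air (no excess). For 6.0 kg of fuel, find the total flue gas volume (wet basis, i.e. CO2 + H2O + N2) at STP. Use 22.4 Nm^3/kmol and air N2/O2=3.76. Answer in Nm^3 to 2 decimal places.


Per kg fuel: CO2 = (C/12 kmol)*22.4 = (0.822/12)*22.4 = 1.53440 Nm^3
Per kg fuel: H2O = (H/2 kmol)*22.4 = (0.121/2)*22.4 = 1.35520 Nm^3
O2 needed per kg fuel = C/12 + H/4 = 0.822/12 + 0.121/4 = 0.09875000 kmol
Per kg fuel: N2 = O2*3.76*22.4 = 0.09875000*3.76*22.4 = 8.31712 Nm^3
Total per kg = 1.53440 + 1.35520 + 8.31712 = 11.20672 Nm^3
Total = 11.20672 * 6.0 = 67.24 Nm^3


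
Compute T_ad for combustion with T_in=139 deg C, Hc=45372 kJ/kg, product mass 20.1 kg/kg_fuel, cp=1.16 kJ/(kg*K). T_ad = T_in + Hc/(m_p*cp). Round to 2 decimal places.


T_ad = T_in + Hc / (m_p * cp)
Denominator = 20.1 * 1.16 = 23.3160
Temperature rise = 45372 / 23.3160 = 1945.96 K
T_ad = 139 + 1945.96 = 2084.96 deg C


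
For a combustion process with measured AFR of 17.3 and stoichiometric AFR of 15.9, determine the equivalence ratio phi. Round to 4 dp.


phi = AFR_stoich / AFR_actual
phi = 15.9 / 17.3 = 0.9191


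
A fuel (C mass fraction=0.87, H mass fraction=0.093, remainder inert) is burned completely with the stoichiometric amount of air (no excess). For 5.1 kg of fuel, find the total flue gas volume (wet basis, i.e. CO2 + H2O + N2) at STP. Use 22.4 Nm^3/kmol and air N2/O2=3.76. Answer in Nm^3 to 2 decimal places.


Per kg fuel: CO2 = (C/12 kmol)*22.4 = (0.87/12)*22.4 = 1.62400 Nm^3
Per kg fuel: H2O = (H/2 kmol)*22.4 = (0.093/2)*22.4 = 1.04160 Nm^3
O2 needed per kg fuel = C/12 + H/4 = 0.87/12 + 0.093/4 = 0.09575000 kmol
Per kg fuel: N2 = O2*3.76*22.4 = 0.09575000*3.76*22.4 = 8.06445 Nm^3
Total per kg = 1.62400 + 1.04160 + 8.06445 = 10.73005 Nm^3
Total = 10.73005 * 5.1 = 54.72 Nm^3


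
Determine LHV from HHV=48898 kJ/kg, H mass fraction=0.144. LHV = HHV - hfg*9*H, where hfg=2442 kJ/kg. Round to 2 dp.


LHV = HHV - hfg * 9 * H
Water correction = 2442 * 9 * 0.144 = 3164.832 kJ/kg
LHV = 48898 - 3164.832 = 45733.17 kJ/kg


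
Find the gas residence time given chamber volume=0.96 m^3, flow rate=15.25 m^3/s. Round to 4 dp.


tau = V / Q_flow
tau = 0.96 / 15.25 = 0.0630 s


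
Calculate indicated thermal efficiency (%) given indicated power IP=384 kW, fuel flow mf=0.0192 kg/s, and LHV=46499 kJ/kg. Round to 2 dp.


eta_ith = (IP / (mf * LHV)) * 100
Denominator = 0.0192 * 46499 = 892.7808 kW
eta_ith = (384 / 892.7808) * 100 = 43.01%


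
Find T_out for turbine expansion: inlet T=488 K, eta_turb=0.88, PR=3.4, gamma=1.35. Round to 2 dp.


T_out = T_in * (1 - eta * (1 - PR^(-(gamma-1)/gamma)))
Exponent = -(1.35-1)/1.35 = -0.25925926
PR^exp = 3.4^(-0.25925926) = 0.72813041
Factor = 1 - 0.88*(1 - 0.72813041) = 0.76075476
T_out = 488 * 0.76075476 = 371.25 K


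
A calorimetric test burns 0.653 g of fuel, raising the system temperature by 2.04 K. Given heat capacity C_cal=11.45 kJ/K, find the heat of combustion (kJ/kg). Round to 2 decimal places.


Hc = C_cal * delta_T / m_fuel
Q_released = 11.45 * 2.04 = 23.3580 kJ
m_fuel = 0.653 g = 0.653/1000 kg = 0.000653 kg
Hc = 23.3580 / 0.000653 = 35770.29 kJ/kg


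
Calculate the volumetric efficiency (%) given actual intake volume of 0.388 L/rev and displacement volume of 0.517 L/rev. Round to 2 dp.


eta_v = (V_actual / V_disp) * 100
Ratio = 0.388 / 0.517 = 0.7505
eta_v = 0.7505 * 100 = 75.05%


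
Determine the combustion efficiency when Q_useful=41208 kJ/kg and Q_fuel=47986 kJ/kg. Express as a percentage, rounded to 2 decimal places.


Efficiency = (Q_useful / Q_fuel) * 100
Efficiency = (41208 / 47986) * 100
Efficiency = 0.8588 * 100 = 85.88%


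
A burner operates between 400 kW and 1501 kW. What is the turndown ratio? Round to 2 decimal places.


TDR = Q_max / Q_min
TDR = 1501 / 400 = 3.75


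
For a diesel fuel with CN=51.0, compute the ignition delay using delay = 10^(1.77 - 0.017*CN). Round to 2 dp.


delay = 10^(1.77 - 0.017*CN)
Exponent = 1.77 - 0.017*51.0 = 0.9030
delay = 10^0.9030 = 8.00 ms


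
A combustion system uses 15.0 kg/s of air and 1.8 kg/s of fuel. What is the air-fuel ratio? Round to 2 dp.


AFR = m_air / m_fuel
AFR = 15.0 / 1.8 = 8.33


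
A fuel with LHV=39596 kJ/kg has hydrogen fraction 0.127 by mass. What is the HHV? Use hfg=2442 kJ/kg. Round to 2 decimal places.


HHV = LHV + hfg * 9 * H
Water addition = 2442 * 9 * 0.127 = 2791.206 kJ/kg
HHV = 39596 + 2791.206 = 42387.21 kJ/kg


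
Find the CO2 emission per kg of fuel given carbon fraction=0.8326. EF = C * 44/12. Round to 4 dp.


EF = C_frac * (M_CO2 / M_C)
EF = 0.8326 * (44/12)
EF = 0.8326 * 3.666667 = 3.0529 kg_CO2/kg_fuel


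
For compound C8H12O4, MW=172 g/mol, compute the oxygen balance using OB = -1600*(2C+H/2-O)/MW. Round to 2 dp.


OB = -1600 * (2C + H/2 - O) / MW
Inner = 2*8 + 12/2 - 4 = 18.00
OB = -1600 * 18.00 / 172 = -167.44%


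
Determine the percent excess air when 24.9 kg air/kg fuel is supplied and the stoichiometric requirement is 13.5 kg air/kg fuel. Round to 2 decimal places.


Excess air = actual - stoichiometric = 24.9 - 13.5 = 11.40 kg/kg fuel
Excess air % = (excess / stoich) * 100 = (11.40 / 13.5) * 100 = 84.44%


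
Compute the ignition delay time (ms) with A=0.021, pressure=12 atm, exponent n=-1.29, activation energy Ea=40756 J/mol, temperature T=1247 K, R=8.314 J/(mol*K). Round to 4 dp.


tau = A * P^n * exp(Ea/(R*T))
P^n = 12^(-1.29) = 0.04053743
Ea/(R*T) = 40756/(8.314*1247) = 3.931109
exp(Ea/(R*T)) = 50.963462
tau = 0.021 * 0.04053743 * 50.963462 = 0.0434 ms


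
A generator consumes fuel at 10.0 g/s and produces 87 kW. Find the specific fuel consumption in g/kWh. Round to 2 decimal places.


SFC = (mf / BP) * 3600
Rate = 10.0 / 87 = 0.114943 g/(s*kW)
SFC = 0.114943 * 3600 = 413.79 g/kWh


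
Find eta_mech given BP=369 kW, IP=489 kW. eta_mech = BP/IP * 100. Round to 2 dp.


eta_mech = (BP / IP) * 100
Ratio = 369 / 489 = 0.7546
eta_mech = 0.7546 * 100 = 75.46%


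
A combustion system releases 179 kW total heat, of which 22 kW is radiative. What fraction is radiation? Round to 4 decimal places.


f_rad = Q_rad / Q_total
f_rad = 22 / 179 = 0.1229


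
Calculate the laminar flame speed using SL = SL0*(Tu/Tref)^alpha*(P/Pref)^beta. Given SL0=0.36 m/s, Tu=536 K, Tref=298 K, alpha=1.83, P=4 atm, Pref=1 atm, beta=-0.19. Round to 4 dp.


SL = SL0 * (Tu/Tref)^alpha * (P/Pref)^beta
T ratio = 536/298 = 1.79865772
(T ratio)^alpha = 1.79865772^1.83 = 2.927897
(P/Pref)^beta = 4^(-0.19) = 0.768438
SL = 0.36 * 2.927897 * 0.768438 = 0.8100 m/s


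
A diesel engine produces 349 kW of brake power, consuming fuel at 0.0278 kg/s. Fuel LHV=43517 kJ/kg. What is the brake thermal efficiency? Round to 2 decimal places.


eta_BTE = (BP / (mf * LHV)) * 100
Denominator = 0.0278 * 43517 = 1209.7726 kW
eta_BTE = (349 / 1209.7726) * 100 = 28.85%


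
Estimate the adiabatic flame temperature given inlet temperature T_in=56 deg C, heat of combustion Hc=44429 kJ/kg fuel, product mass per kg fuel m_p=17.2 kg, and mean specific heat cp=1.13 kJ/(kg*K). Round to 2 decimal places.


T_ad = T_in + Hc / (m_p * cp)
Denominator = 17.2 * 1.13 = 19.4360
Temperature rise = 44429 / 19.4360 = 2285.91 K
T_ad = 56 + 2285.91 = 2341.91 deg C


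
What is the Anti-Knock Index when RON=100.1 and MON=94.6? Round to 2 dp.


AKI = (RON + MON) / 2
AKI = (100.1 + 94.6) / 2
AKI = 194.7 / 2 = 97.35


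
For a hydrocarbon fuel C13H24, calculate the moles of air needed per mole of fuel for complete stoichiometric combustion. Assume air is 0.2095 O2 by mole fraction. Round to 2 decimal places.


Balanced combustion: C13H24 + 19 O2 -> 13 CO2 + 12 H2O
O2 needed = C + H/4 = 13 + 24/4 = 19.00 moles
Air moles = O2 / 0.2095 = 19.00 / 0.2095 = 90.69 moles air


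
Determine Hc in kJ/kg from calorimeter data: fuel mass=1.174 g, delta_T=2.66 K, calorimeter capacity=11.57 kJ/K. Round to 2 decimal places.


Hc = C_cal * delta_T / m_fuel
Q_released = 11.57 * 2.66 = 30.7762 kJ
m_fuel = 1.174 g = 1.174/1000 kg = 0.001174 kg
Hc = 30.7762 / 0.001174 = 26214.82 kJ/kg


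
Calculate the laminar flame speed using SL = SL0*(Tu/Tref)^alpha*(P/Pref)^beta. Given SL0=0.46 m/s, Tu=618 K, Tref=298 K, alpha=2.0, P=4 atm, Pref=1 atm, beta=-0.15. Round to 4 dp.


SL = SL0 * (Tu/Tref)^alpha * (P/Pref)^beta
T ratio = 618/298 = 2.07382550
(T ratio)^alpha = 2.07382550^2.0 = 4.300752
(P/Pref)^beta = 4^(-0.15) = 0.812252
SL = 0.46 * 4.300752 * 0.812252 = 1.6069 m/s


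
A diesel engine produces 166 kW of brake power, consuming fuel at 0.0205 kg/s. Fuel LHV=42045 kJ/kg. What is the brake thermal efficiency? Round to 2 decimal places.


eta_BTE = (BP / (mf * LHV)) * 100
Denominator = 0.0205 * 42045 = 861.9225 kW
eta_BTE = (166 / 861.9225) * 100 = 19.26%


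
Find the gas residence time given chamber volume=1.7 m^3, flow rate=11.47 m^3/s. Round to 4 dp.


tau = V / Q_flow
tau = 1.7 / 11.47 = 0.1482 s


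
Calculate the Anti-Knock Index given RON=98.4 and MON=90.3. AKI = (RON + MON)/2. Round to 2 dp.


AKI = (RON + MON) / 2
AKI = (98.4 + 90.3) / 2
AKI = 188.7 / 2 = 94.35


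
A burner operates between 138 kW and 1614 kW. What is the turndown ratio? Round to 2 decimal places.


TDR = Q_max / Q_min
TDR = 1614 / 138 = 11.70


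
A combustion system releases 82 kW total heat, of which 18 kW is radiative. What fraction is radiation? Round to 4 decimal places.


f_rad = Q_rad / Q_total
f_rad = 18 / 82 = 0.2195


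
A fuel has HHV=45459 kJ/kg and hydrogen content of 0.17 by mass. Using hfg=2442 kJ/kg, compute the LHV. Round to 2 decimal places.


LHV = HHV - hfg * 9 * H
Water correction = 2442 * 9 * 0.17 = 3736.260 kJ/kg
LHV = 45459 - 3736.260 = 41722.74 kJ/kg


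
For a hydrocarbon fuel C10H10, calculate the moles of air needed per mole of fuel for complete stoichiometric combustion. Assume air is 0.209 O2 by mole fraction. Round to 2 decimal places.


Balanced combustion: C10H10 + 12.5 O2 -> 10 CO2 + 5 H2O
O2 needed = C + H/4 = 10 + 10/4 = 12.50 moles
Air moles = O2 / 0.209 = 12.50 / 0.209 = 59.81 moles air


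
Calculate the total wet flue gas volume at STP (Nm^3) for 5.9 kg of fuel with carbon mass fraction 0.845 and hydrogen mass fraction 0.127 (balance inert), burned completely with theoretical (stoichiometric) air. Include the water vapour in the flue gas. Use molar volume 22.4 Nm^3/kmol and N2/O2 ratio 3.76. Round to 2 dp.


Per kg fuel: CO2 = (C/12 kmol)*22.4 = (0.845/12)*22.4 = 1.57733 Nm^3
Per kg fuel: H2O = (H/2 kmol)*22.4 = (0.127/2)*22.4 = 1.42240 Nm^3
O2 needed per kg fuel = C/12 + H/4 = 0.845/12 + 0.127/4 = 0.10216667 kmol
Per kg fuel: N2 = O2*3.76*22.4 = 0.10216667*3.76*22.4 = 8.60489 Nm^3
Total per kg = 1.57733 + 1.42240 + 8.60489 = 11.60462 Nm^3
Total = 11.60462 * 5.9 = 68.47 Nm^3


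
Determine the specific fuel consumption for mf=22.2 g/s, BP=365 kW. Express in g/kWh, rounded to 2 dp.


SFC = (mf / BP) * 3600
Rate = 22.2 / 365 = 0.060822 g/(s*kW)
SFC = 0.060822 * 3600 = 218.96 g/kWh


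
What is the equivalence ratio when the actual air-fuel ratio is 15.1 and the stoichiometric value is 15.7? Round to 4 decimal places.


phi = AFR_stoich / AFR_actual
phi = 15.7 / 15.1 = 1.0397


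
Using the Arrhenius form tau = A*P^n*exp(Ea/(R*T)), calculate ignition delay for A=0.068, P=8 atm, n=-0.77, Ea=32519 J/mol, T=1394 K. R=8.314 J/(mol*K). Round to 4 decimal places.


tau = A * P^n * exp(Ea/(R*T))
P^n = 8^(-0.77) = 0.20166044
Ea/(R*T) = 32519/(8.314*1394) = 2.805850
exp(Ea/(R*T)) = 16.541123
tau = 0.068 * 0.20166044 * 16.541123 = 0.2268 ms


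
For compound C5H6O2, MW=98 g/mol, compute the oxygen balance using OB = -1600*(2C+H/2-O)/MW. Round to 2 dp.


OB = -1600 * (2C + H/2 - O) / MW
Inner = 2*5 + 6/2 - 2 = 11.00
OB = -1600 * 11.00 / 98 = -179.59%


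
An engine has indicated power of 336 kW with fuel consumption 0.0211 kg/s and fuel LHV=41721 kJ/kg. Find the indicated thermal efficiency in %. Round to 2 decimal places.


eta_ith = (IP / (mf * LHV)) * 100
Denominator = 0.0211 * 41721 = 880.3131 kW
eta_ith = (336 / 880.3131) * 100 = 38.17%


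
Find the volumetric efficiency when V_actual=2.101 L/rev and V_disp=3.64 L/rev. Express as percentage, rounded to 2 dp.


eta_v = (V_actual / V_disp) * 100
Ratio = 2.101 / 3.64 = 0.5772
eta_v = 0.5772 * 100 = 57.72%


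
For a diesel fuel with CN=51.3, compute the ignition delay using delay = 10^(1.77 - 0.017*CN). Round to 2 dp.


delay = 10^(1.77 - 0.017*CN)
Exponent = 1.77 - 0.017*51.3 = 0.8979
delay = 10^0.8979 = 7.90 ms


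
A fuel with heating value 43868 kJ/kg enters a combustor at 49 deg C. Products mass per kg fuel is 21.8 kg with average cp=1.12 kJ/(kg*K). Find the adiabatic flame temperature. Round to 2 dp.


T_ad = T_in + Hc / (m_p * cp)
Denominator = 21.8 * 1.12 = 24.4160
Temperature rise = 43868 / 24.4160 = 1796.69 K
T_ad = 49 + 1796.69 = 1845.69 deg C


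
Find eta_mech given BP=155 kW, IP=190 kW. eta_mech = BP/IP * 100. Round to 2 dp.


eta_mech = (BP / IP) * 100
Ratio = 155 / 190 = 0.8158
eta_mech = 0.8158 * 100 = 81.58%


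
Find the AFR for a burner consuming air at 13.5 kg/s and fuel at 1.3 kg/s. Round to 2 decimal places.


AFR = m_air / m_fuel
AFR = 13.5 / 1.3 = 10.38


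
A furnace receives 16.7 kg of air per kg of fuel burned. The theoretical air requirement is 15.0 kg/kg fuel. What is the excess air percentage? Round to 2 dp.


Excess air = actual - stoichiometric = 16.7 - 15.0 = 1.70 kg/kg fuel
Excess air % = (excess / stoich) * 100 = (1.70 / 15.0) * 100 = 11.33%


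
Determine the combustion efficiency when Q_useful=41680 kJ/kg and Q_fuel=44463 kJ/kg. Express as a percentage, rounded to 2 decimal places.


Efficiency = (Q_useful / Q_fuel) * 100
Efficiency = (41680 / 44463) * 100
Efficiency = 0.9374 * 100 = 93.74%


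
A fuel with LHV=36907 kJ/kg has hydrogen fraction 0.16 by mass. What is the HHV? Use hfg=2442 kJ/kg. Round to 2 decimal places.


HHV = LHV + hfg * 9 * H
Water addition = 2442 * 9 * 0.16 = 3516.480 kJ/kg
HHV = 36907 + 3516.480 = 40423.48 kJ/kg


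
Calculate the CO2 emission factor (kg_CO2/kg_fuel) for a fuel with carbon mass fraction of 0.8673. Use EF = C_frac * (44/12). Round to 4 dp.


EF = C_frac * (M_CO2 / M_C)
EF = 0.8673 * (44/12)
EF = 0.8673 * 3.666667 = 3.1801 kg_CO2/kg_fuel


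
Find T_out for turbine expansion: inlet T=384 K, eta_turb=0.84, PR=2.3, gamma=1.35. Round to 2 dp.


T_out = T_in * (1 - eta * (1 - PR^(-(gamma-1)/gamma)))
Exponent = -(1.35-1)/1.35 = -0.25925926
PR^exp = 2.3^(-0.25925926) = 0.80578413
Factor = 1 - 0.84*(1 - 0.80578413) = 0.83685867
T_out = 384 * 0.83685867 = 321.35 K


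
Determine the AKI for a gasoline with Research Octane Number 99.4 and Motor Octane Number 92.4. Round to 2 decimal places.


AKI = (RON + MON) / 2
AKI = (99.4 + 92.4) / 2
AKI = 191.8 / 2 = 95.90


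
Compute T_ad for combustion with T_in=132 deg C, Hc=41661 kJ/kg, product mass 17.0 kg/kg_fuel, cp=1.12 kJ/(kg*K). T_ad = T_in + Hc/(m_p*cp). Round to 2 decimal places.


T_ad = T_in + Hc / (m_p * cp)
Denominator = 17.0 * 1.12 = 19.0400
Temperature rise = 41661 / 19.0400 = 2188.08 K
T_ad = 132 + 2188.08 = 2320.08 deg C


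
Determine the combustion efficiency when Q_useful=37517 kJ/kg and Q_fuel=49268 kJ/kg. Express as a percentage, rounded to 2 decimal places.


Efficiency = (Q_useful / Q_fuel) * 100
Efficiency = (37517 / 49268) * 100
Efficiency = 0.7615 * 100 = 76.15%


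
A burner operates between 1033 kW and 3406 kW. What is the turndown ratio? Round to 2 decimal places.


TDR = Q_max / Q_min
TDR = 3406 / 1033 = 3.30


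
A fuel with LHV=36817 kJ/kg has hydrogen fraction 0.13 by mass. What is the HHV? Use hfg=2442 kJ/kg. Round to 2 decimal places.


HHV = LHV + hfg * 9 * H
Water addition = 2442 * 9 * 0.13 = 2857.140 kJ/kg
HHV = 36817 + 2857.140 = 39674.14 kJ/kg
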